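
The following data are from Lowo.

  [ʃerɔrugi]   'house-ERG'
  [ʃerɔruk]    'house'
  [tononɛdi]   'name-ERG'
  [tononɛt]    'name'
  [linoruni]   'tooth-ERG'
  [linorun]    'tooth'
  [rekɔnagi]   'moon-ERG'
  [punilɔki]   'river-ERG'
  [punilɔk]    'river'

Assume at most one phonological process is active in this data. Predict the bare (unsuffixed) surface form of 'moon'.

In [ʃerɔrugi] and [ʃerɔruk] the final segment of 'house' alternates: [g] ~ [k].
If /k/ were underlying and a rule turned it into [g] before the ERG suffix, 'river' would also alternate; but it has [k] in both [punilɔki] and [punilɔk].
So /g/ is underlying, and a rule of word-final obstruent devoicing — voiced obstruents become voiceless word-finally — gives [k].
From [rekɔnagi] the stem 'moon' is /rekɔnag/; word-finally this yields [rekɔnak].

[rekɔnak]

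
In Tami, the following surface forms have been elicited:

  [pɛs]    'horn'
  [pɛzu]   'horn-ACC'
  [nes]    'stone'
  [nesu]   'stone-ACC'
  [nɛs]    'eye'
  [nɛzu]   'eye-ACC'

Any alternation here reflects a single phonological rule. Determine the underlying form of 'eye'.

/nɛz/

'eye' shows [s] ~ [z] at the end of the stem ([nɛs] vs [nɛzu]).
If /s/ were underlying and a rule turned it into [z] before the ACC suffix, 'stone' would also alternate; but it has [s] in both [nes] and [nesu].
The alternation reflects word-final obstruent devoicing: voiced obstruents become voiceless word-finally. /z/ is underlying.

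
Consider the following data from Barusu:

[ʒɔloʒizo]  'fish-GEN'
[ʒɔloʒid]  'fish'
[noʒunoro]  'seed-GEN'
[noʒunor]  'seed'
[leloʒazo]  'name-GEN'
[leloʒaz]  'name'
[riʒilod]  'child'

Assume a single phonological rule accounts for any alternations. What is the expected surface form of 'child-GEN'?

[riʒilozo]

The root 'fish' surfaces as [ʒɔloʒizo] and [ʒɔloʒid], with a stem-final [z] ~ [d] alternation.
But 'name' keeps [z] in both environments ([leloʒazo], [leloʒaz]), so there is no rule changing /z/ to [d] in isolation.
The underlying segment must be /d/; voiced stops become fricatives between vowels, yielding [z] there.
From [riʒilod] the stem 'child' is /riʒilod/; between vowels this yields [riʒilozo].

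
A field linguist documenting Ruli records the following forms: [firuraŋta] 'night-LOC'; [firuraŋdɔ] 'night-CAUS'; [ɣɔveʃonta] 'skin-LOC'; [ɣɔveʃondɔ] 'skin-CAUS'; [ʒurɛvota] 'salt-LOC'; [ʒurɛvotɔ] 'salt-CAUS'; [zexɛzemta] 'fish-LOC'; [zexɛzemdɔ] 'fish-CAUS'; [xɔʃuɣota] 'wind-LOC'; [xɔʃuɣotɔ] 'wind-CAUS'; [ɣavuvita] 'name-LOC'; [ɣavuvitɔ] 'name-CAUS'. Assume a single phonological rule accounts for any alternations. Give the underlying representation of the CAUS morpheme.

The CAUS morpheme has two allomorphs, [-dɔ] and [-tɔ].
By contrast the LOC suffix keeps its initial [t] throughout — that segment must be underlying.
So the underlying form is /-dɔ/, and voiced stops become voiceless after a vowel.

/-dɔ/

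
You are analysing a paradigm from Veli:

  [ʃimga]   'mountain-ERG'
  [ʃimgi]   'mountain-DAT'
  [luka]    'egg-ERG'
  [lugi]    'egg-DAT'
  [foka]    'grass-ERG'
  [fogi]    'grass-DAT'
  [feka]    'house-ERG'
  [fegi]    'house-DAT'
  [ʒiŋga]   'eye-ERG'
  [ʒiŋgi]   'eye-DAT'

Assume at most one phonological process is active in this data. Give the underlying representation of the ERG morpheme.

/-ka/

The ERG suffix surfaces as [-ga] and [-ka], depending on the final segment of the stem.
By contrast the DAT suffix keeps its initial [g] throughout — that segment must be underlying.
So the underlying form is /-ka/, and voiceless stops become voiced after a nasal.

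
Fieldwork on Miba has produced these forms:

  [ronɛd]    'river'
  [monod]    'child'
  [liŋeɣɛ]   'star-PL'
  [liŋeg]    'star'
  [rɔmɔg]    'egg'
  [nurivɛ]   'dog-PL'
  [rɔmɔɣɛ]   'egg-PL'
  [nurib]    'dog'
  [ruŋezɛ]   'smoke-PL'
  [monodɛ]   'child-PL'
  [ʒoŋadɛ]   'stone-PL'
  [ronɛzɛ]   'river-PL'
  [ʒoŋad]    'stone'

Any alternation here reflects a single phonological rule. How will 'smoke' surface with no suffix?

[ruŋed]

The stem for 'river' ends in [z] in [ronɛzɛ] but [d] in [ronɛd].
If /d/ were underlying and a rule turned it into [z] before the PL suffix, 'child' would also alternate; but it has [d] in both [monodɛ] and [monod].
Therefore /z/ is basic and [d] is derived by word-final hardening (voiced fricatives become stops word-finally).
From [ruŋezɛ] the stem 'smoke' is /ruŋez/; word-finally this yields [ruŋed].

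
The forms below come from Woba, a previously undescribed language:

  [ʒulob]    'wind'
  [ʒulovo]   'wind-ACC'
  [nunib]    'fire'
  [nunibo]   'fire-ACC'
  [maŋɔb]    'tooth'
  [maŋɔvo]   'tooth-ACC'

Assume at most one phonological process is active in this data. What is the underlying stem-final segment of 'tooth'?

The stem for 'tooth' ends in [b] in [maŋɔb] but [v] in [maŋɔvo].
The stem 'fire' ([nunib], [nunibo]) shows [b] unchanged in both environments, so [b] cannot be basic with [v] derived before the ACC suffix.
The underlying segment must be /v/; voiced fricatives become stops word-finally, yielding [b] there.

/v/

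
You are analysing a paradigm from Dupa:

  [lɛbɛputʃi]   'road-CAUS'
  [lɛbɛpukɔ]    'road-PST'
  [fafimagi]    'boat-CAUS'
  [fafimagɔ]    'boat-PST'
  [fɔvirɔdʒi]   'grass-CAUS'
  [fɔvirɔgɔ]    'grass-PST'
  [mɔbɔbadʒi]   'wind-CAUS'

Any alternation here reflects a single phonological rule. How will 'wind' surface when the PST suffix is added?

The root 'grass' surfaces as [fɔvirɔdʒi] and [fɔvirɔgɔ], with a stem-final [dʒ] ~ [g] alternation.
If /g/ were underlying and a rule turned it into [dʒ] before the CAUS suffix, 'boat' would also alternate; but it has [g] in both [fafimagi] and [fafimagɔ].
The alternation reflects depalatalization: palato-alveolar /tʃ/ and /dʒ/ become [k] and [g] when no front vowel follows. /dʒ/ is underlying.
From [mɔbɔbadʒi] the stem 'wind' is /mɔbɔbadʒ/; when no front vowel follows this yields [mɔbɔbagɔ].

[mɔbɔbagɔ]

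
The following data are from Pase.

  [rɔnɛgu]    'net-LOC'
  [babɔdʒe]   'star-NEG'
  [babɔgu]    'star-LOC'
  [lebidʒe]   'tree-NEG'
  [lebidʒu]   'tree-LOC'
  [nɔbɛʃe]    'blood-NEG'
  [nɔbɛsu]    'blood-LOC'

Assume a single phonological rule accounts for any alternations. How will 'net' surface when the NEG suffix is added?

[rɔnɛdʒe]

'star' shows [dʒ] ~ [g] at the end of the stem ([babɔdʒe] vs [babɔgu]).
The stem 'tree' ([lebidʒe], [lebidʒu]) shows [dʒ] unchanged in both environments, so [dʒ] cannot be basic with [g] derived before the LOC suffix.
So /g/ is underlying, and a rule of palatalization before a front vowel — /g/ and /s/ become palato-alveolar [dʒ] and [ʃ] before a front vowel — gives [dʒ].
The one attested form of 'net', [rɔnɛgu], shows underlying /rɔnɛg/. Applying the same rule before a front vowel gives [rɔnɛdʒe].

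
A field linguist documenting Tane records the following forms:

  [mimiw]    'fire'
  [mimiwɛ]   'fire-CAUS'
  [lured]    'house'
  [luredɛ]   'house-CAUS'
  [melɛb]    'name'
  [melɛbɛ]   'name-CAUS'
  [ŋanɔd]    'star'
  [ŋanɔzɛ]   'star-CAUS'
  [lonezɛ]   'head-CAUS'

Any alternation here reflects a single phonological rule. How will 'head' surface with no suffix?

[loned]

'star' shows [d] ~ [z] at the end of the stem ([ŋanɔd] vs [ŋanɔzɛ]).
The stem 'house' ([lured], [luredɛ]) shows [d] unchanged in both environments, so [d] cannot be basic with [z] derived before the CAUS suffix.
The alternation reflects word-final hardening: voiced fricatives become stops word-finally. /z/ is underlying.
From [lonezɛ] the stem 'head' is /lonez/; word-finally this yields [loned].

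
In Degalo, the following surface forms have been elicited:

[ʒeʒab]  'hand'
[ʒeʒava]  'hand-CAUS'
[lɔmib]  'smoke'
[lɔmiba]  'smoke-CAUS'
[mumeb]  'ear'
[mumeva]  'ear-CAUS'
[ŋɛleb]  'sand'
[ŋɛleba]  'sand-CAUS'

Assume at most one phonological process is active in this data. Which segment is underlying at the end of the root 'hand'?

/v/

The root 'hand' surfaces as [ʒeʒab] and [ʒeʒava], with a stem-final [b] ~ [v] alternation.
The stem 'sand' ([ŋɛleb], [ŋɛleba]) shows [b] unchanged in both environments, so [b] cannot be basic with [v] derived before the CAUS suffix.
The alternation reflects word-final hardening: voiced fricatives become stops word-finally. /v/ is underlying.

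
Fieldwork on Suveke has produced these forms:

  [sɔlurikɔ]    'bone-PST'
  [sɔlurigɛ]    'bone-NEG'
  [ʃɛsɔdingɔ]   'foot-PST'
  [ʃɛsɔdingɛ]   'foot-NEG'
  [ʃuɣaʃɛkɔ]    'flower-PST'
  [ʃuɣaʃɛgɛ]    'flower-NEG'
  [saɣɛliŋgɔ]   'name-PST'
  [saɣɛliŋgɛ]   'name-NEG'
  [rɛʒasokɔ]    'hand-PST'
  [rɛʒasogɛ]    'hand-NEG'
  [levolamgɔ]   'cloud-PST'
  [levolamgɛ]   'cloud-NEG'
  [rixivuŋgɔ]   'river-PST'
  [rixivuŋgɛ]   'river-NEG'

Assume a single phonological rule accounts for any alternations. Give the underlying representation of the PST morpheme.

/-kɔ/

The PST suffix surfaces as [-gɔ] and [-kɔ], depending on the final segment of the stem.
The NEG suffix, which begins with [g], is invariant after every stem; so [g] is not altered by any rule here.
The PST suffix is therefore /-kɔ/ underlyingly, with post-nasal voicing: voiceless stops become voiced after a nasal.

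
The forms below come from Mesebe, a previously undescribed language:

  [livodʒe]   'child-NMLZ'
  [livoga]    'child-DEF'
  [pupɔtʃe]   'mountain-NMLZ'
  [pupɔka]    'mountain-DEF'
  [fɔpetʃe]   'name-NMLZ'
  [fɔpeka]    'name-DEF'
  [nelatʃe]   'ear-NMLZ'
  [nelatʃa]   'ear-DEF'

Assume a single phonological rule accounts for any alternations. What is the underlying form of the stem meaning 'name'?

In [fɔpetʃe] and [fɔpeka] the final segment of 'name' alternates: [tʃ] ~ [k].
The stem 'ear' ([nelatʃe], [nelatʃa]) shows [tʃ] unchanged in both environments, so [tʃ] cannot be basic with [k] derived before the DEF suffix.
The underlying segment must be /k/; /k/ and /g/ become palato-alveolar [tʃ] and [dʒ] before a front vowel, yielding [tʃ] there.

/fɔpek/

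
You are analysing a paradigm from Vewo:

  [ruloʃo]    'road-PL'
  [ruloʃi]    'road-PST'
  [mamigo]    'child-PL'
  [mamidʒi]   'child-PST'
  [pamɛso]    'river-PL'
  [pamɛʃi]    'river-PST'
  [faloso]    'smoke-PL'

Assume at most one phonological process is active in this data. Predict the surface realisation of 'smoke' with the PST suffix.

[faloʃi]

The stem for 'river' ends in [s] in [pamɛso] but [ʃ] in [pamɛʃi].
But 'road' keeps [ʃ] in both environments ([ruloʃo], [ruloʃi]), so there is no rule changing /ʃ/ to [s] before the PL suffix.
Therefore /s/ is basic and [ʃ] is derived by palatalization before a front vowel (/g/ and /s/ become palato-alveolar [dʒ] and [ʃ] before a front vowel).
The one attested form of 'smoke', [faloso], shows underlying /falos/. Applying the same rule before a front vowel gives [faloʃi].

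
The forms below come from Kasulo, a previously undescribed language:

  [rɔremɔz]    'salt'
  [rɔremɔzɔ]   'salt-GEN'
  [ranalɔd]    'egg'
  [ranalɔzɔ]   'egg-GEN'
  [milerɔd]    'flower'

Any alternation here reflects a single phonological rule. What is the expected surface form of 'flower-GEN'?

'egg' shows [d] ~ [z] at the end of the stem ([ranalɔd] vs [ranalɔzɔ]).
Compare 'salt', with invariant [z] in [rɔremɔz] and [rɔremɔzɔ]: an analysis with underlying /z/ and a rule producing [d] in isolation would wrongly predict alternation here too.
The underlying segment must be /d/; voiced stops become fricatives between vowels, yielding [z] there.
The one attested form of 'flower', [milerɔd], shows underlying /milerɔd/. Applying the same rule between vowels gives [milerɔzɔ].

[milerɔzɔ]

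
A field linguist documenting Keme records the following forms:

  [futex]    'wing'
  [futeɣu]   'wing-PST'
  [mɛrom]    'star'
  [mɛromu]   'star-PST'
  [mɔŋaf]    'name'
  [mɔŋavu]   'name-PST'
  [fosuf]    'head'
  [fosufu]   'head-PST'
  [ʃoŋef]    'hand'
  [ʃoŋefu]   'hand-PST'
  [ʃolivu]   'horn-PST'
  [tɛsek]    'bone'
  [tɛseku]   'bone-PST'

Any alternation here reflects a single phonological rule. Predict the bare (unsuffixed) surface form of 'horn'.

[ʃolif]

'name' shows [f] ~ [v] at the end of the stem ([mɔŋaf] vs [mɔŋavu]).
But 'hand' keeps [f] in both environments ([ʃoŋef], [ʃoŋefu]), so there is no rule changing /f/ to [v] before the PST suffix.
So /v/ is underlying, and a rule of word-final obstruent devoicing — voiced obstruents become voiceless word-finally — gives [f].
The one attested form of 'horn', [ʃolivu], shows underlying /ʃoliv/. Applying the same rule word-finally gives [ʃolif].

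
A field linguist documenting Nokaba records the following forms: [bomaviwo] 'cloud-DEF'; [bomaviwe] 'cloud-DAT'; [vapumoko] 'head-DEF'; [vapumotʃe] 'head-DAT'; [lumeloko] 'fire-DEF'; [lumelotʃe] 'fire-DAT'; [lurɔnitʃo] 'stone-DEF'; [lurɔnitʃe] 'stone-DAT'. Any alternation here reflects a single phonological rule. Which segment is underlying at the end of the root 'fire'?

In [lumeloko] and [lumelotʃe] the final segment of 'fire' alternates: [k] ~ [tʃ].
The stem 'stone' ([lurɔnitʃo], [lurɔnitʃe]) shows [tʃ] unchanged in both environments, so [tʃ] cannot be basic with [k] derived before the DEF suffix.
So /k/ is underlying, and a rule of palatalization before a front vowel — /k/ becomes palato-alveolar [tʃ] before a front vowel — gives [tʃ].

/k/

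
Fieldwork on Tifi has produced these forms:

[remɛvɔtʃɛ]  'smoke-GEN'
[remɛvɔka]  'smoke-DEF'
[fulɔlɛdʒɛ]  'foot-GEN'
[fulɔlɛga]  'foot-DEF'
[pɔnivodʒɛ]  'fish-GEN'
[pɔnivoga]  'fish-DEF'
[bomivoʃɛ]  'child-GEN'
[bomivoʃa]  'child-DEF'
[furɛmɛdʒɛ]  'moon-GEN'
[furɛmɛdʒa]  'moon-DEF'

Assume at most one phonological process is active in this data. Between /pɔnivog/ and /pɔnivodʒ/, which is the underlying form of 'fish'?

'fish' shows [dʒ] ~ [g] at the end of the stem ([pɔnivodʒɛ] vs [pɔnivoga]).
Compare 'moon', with invariant [dʒ] in [furɛmɛdʒɛ] and [furɛmɛdʒa]: an analysis with underlying /dʒ/ and a rule producing [g] before the DEF suffix would wrongly predict alternation here too.
The underlying segment must be /g/; /k/ and /g/ become palato-alveolar [tʃ] and [dʒ] before a front vowel, yielding [dʒ] there.

/pɔnivog/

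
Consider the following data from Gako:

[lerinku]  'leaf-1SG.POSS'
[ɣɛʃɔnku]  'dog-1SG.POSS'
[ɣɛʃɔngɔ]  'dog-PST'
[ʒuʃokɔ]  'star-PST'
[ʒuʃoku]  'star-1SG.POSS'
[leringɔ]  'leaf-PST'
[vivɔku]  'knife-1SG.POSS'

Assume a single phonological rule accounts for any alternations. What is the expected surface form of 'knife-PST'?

The PST suffix surfaces as [-gɔ] and [-kɔ], depending on the final segment of the stem.
By contrast the 1SG.POSS suffix keeps its initial [k] throughout — that segment must be underlying.
The PST suffix is therefore /-gɔ/ underlyingly, with post-vocalic devoicing: voiced stops become voiceless after a vowel.
After 'knife', which ends in a vowel, the suffix surfaces as [-kɔ], giving [vivɔkɔ].

[vivɔkɔ]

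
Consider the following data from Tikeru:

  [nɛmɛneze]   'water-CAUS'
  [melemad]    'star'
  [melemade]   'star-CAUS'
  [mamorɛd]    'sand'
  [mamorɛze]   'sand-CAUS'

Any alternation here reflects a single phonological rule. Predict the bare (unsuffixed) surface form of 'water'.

[nɛmɛned]

The root 'sand' surfaces as [mamorɛd] and [mamorɛze], with a stem-final [d] ~ [z] alternation.
Compare 'star', with invariant [d] in [melemad] and [melemade]: an analysis with underlying /d/ and a rule producing [z] before the CAUS suffix would wrongly predict alternation here too.
Therefore /z/ is basic and [d] is derived by word-final hardening (voiced fricatives become stops word-finally).
From [nɛmɛneze] the stem 'water' is /nɛmɛnez/; word-finally this yields [nɛmɛned].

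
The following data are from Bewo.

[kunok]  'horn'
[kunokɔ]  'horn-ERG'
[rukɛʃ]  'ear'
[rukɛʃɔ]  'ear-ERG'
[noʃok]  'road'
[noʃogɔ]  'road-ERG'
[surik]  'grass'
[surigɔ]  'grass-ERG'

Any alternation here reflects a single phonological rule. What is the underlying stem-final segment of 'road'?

/g/

The root 'road' surfaces as [noʃok] and [noʃogɔ], with a stem-final [k] ~ [g] alternation.
But 'horn' keeps [k] in both environments ([kunok], [kunokɔ]), so there is no rule changing /k/ to [g] before the ERG suffix.
Therefore /g/ is basic and [k] is derived by word-final obstruent devoicing (voiced obstruents become voiceless word-finally).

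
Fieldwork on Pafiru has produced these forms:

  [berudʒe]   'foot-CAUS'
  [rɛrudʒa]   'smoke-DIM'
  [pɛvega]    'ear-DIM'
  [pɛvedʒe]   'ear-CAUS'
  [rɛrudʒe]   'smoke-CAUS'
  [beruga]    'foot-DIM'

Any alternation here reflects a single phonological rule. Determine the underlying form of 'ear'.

/pɛveg/

The stem for 'ear' ends in [g] in [pɛvega] but [dʒ] in [pɛvedʒe].
But 'smoke' keeps [dʒ] in both environments ([rɛrudʒa], [rɛrudʒe]), so there is no rule changing /dʒ/ to [g] before the DIM suffix.
The alternation reflects palatalization before a front vowel: /g/ becomes palato-alveolar [dʒ] before a front vowel. /g/ is underlying.
The underlying form of 'ear' is therefore /pɛveg/.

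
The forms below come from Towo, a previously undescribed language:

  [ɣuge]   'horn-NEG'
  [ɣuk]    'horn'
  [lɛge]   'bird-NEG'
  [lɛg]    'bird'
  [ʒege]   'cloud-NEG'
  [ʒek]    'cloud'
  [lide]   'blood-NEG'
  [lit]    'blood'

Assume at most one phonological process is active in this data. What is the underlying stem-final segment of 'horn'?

/k/

In [ɣuge] and [ɣuk] the final segment of 'horn' alternates: [g] ~ [k].
But 'bird' keeps [g] in both environments ([lɛge], [lɛg]), so there is no rule changing /g/ to [k] in isolation.
The underlying segment must be /k/; voiceless stops become voiced between vowels, yielding [g] there.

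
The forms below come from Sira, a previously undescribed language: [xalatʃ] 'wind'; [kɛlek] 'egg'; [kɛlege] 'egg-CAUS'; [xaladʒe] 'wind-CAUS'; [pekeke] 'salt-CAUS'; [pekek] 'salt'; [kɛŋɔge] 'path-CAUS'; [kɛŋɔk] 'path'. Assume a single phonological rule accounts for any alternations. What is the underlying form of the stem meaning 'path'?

/kɛŋɔg/

The root 'path' surfaces as [kɛŋɔk] and [kɛŋɔge], with a stem-final [k] ~ [g] alternation.
Compare 'salt', with invariant [k] in [pekek] and [pekeke]: an analysis with underlying /k/ and a rule producing [g] before the CAUS suffix would wrongly predict alternation here too.
The alternation reflects word-final obstruent devoicing: voiced obstruents become voiceless word-finally. /g/ is underlying.
The underlying form of 'path' is therefore /kɛŋɔg/.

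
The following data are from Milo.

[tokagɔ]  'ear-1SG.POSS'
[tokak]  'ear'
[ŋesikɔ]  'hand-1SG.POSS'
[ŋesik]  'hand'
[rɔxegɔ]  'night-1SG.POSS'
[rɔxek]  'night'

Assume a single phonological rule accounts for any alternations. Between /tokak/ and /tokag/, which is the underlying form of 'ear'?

In [tokagɔ] and [tokak] the final segment of 'ear' alternates: [g] ~ [k].
If /k/ were underlying and a rule turned it into [g] before the 1SG.POSS suffix, 'hand' would also alternate; but it has [k] in both [ŋesikɔ] and [ŋesik].
Therefore /g/ is basic and [k] is derived by word-final obstruent devoicing (voiced obstruents become voiceless word-finally).

/tokag/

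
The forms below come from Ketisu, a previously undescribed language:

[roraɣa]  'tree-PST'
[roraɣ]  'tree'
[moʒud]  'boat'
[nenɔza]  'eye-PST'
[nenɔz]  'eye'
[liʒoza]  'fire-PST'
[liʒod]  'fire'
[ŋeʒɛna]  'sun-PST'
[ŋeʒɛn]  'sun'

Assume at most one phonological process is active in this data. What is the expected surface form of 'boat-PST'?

[moʒuza]

'fire' shows [z] ~ [d] at the end of the stem ([liʒoza] vs [liʒod]).
Compare 'eye', with invariant [z] in [nenɔza] and [nenɔz]: an analysis with underlying /z/ and a rule producing [d] in isolation would wrongly predict alternation here too.
So /d/ is underlying, and a rule of intervocalic spirantization — voiced stops become fricatives between vowels — gives [z].
From [moʒud] the stem 'boat' is /moʒud/; between vowels this yields [moʒuza].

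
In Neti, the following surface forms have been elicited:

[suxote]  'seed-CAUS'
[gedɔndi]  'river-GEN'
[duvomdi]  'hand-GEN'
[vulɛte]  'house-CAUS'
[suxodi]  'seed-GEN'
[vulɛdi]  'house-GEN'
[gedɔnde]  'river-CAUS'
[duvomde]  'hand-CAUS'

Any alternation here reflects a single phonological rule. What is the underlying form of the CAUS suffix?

The CAUS suffix surfaces as [-de] and [-te], depending on the final segment of the stem.
The GEN suffix, which begins with [d], is invariant after every stem; so [d] is not altered by any rule here.
The CAUS suffix is therefore /-te/ underlyingly, with post-nasal voicing: voiceless stops become voiced after a nasal.

/-te/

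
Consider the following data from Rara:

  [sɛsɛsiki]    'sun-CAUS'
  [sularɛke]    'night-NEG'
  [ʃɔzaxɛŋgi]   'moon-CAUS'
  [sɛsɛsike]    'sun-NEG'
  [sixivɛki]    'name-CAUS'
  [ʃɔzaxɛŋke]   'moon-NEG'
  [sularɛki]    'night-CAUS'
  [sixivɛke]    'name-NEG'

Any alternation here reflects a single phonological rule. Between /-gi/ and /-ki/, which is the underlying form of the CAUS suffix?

/-gi/

The CAUS suffix surfaces as [-gi] and [-ki], depending on the final segment of the stem.
The NEG suffix, which begins with [k], is invariant after every stem; so [k] is not altered by any rule here.
So the underlying form is /-gi/, and voiced stops become voiceless after a vowel.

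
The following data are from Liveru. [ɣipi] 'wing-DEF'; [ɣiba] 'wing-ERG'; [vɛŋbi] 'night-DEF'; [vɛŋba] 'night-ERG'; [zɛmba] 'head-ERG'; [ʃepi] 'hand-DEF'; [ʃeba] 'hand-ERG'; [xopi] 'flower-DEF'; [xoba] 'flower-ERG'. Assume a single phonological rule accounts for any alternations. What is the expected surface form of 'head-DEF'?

The DEF suffix surfaces as [-bi] and [-pi], depending on the final segment of the stem.
By contrast the ERG suffix keeps its initial [b] throughout — that segment must be underlying.
The DEF suffix is therefore /-pi/ underlyingly, with post-nasal voicing: voiceless stops become voiced after a nasal.
After 'head', which ends in a nasal, the suffix surfaces as [-bi], giving [zɛmbi].

[zɛmbi]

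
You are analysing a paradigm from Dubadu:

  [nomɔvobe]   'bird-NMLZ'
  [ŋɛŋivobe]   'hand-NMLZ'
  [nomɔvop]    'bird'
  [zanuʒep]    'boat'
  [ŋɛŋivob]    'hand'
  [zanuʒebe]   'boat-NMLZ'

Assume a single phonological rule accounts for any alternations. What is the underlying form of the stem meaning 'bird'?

/nomɔvop/

The root 'bird' surfaces as [nomɔvobe] and [nomɔvop], with a stem-final [b] ~ [p] alternation.
The stem 'hand' ([ŋɛŋivobe], [ŋɛŋivob]) shows [b] unchanged in both environments, so [b] cannot be basic with [p] derived in isolation.
Therefore /p/ is basic and [b] is derived by intervocalic voicing (voiceless stops become voiced between vowels).
Hence 'bird' is /nomɔvop/ underlyingly.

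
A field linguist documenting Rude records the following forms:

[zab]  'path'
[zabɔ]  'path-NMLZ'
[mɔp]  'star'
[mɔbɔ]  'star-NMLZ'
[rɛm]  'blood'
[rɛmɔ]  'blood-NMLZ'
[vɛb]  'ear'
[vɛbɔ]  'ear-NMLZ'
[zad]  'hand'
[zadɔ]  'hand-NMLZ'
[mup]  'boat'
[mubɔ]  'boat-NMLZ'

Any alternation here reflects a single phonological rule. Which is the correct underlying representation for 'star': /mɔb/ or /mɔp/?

/mɔp/

The root 'star' surfaces as [mɔp] and [mɔbɔ], with a stem-final [p] ~ [b] alternation.
The stem 'ear' ([vɛb], [vɛbɔ]) shows [b] unchanged in both environments, so [b] cannot be basic with [p] derived in isolation.
Therefore /p/ is basic and [b] is derived by intervocalic voicing (voiceless stops become voiced between vowels).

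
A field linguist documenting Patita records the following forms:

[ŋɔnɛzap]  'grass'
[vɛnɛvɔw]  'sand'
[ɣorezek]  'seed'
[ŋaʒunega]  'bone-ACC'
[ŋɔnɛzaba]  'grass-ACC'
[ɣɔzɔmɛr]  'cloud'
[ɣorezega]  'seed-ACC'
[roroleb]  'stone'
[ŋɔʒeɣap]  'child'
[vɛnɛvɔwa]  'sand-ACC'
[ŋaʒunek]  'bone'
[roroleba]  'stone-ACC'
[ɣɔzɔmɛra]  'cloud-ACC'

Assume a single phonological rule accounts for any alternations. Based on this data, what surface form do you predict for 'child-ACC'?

The root 'grass' surfaces as [ŋɔnɛzap] and [ŋɔnɛzaba], with a stem-final [p] ~ [b] alternation.
Compare 'stone', with invariant [b] in [roroleb] and [roroleba]: an analysis with underlying /b/ and a rule producing [p] in isolation would wrongly predict alternation here too.
The underlying segment must be /p/; voiceless stops become voiced between vowels, yielding [b] there.
From [ŋɔʒeɣap] the stem 'child' is /ŋɔʒeɣap/; between vowels this yields [ŋɔʒeɣaba].

[ŋɔʒeɣaba]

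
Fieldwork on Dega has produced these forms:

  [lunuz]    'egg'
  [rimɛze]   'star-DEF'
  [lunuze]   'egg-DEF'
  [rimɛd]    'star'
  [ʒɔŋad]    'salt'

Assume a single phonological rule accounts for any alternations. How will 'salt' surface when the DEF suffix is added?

The root 'star' surfaces as [rimɛd] and [rimɛze], with a stem-final [d] ~ [z] alternation.
The stem 'egg' ([lunuz], [lunuze]) shows [z] unchanged in both environments, so [z] cannot be basic with [d] derived in isolation.
The alternation reflects intervocalic spirantization: voiced stops become fricatives between vowels. /d/ is underlying.
The one attested form of 'salt', [ʒɔŋad], shows underlying /ʒɔŋad/. Applying the same rule between vowels gives [ʒɔŋaze].

[ʒɔŋaze]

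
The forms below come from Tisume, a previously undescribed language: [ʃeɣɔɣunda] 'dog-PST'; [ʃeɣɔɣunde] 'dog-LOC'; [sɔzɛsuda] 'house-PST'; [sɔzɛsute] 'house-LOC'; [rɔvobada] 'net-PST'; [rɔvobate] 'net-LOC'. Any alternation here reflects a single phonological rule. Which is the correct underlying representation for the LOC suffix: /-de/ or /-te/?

The LOC morpheme has two allomorphs, [-de] and [-te].
By contrast the PST suffix keeps its initial [d] throughout — that segment must be underlying.
The LOC suffix is therefore /-te/ underlyingly, with post-nasal voicing: voiceless stops become voiced after a nasal.

/-te/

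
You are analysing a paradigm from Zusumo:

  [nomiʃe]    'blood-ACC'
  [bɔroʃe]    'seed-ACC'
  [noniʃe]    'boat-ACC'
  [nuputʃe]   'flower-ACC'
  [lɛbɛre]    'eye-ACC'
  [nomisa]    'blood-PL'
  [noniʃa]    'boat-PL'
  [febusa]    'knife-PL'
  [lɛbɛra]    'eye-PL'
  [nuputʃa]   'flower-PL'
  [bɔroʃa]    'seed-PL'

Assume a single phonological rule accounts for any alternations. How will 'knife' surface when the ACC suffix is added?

[febuʃe]

'blood' shows [s] ~ [ʃ] at the end of the stem ([nomisa] vs [nomiʃe]).
If /ʃ/ were underlying and a rule turned it into [s] before the PL suffix, 'seed' would also alternate; but it has [ʃ] in both [bɔroʃa] and [bɔroʃe].
The underlying segment must be /s/; /s/ becomes palato-alveolar [ʃ] before a front vowel, yielding [ʃ] there.
The one attested form of 'knife', [febusa], shows underlying /febus/. Applying the same rule before a front vowel gives [febuʃe].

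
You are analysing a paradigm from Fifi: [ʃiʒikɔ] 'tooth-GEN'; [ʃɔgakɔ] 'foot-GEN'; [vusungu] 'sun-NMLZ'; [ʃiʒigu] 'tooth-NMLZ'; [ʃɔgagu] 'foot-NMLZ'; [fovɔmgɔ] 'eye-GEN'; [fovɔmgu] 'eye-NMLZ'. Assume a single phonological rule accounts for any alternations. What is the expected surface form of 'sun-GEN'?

[vusungɔ]

The GEN suffix surfaces as [-gɔ] and [-kɔ], depending on the final segment of the stem.
By contrast the NMLZ suffix keeps its initial [g] throughout — that segment must be underlying.
The GEN suffix is therefore /-kɔ/ underlyingly, with post-nasal voicing: voiceless stops become voiced after a nasal.
After 'sun', which ends in a nasal, the suffix surfaces as [-gɔ], giving [vusungɔ].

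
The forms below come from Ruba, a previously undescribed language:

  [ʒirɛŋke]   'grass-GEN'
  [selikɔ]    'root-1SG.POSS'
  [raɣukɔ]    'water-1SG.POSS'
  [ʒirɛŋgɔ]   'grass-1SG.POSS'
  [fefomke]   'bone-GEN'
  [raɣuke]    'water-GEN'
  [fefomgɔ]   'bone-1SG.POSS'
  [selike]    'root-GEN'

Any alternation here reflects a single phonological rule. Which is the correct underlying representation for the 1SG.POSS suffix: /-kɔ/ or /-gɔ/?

/-gɔ/

The 1SG.POSS suffix surfaces as [-gɔ] and [-kɔ], depending on the final segment of the stem.
By contrast the GEN suffix keeps its initial [k] throughout — that segment must be underlying.
The 1SG.POSS suffix is therefore /-gɔ/ underlyingly, with post-vocalic devoicing: voiced stops become voiceless after a vowel.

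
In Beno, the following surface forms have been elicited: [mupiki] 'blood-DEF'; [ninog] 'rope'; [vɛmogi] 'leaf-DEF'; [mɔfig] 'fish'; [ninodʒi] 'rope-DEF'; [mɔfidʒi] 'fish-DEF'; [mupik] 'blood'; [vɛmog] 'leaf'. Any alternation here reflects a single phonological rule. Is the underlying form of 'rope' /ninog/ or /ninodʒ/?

/ninodʒ/

The root 'rope' surfaces as [ninodʒi] and [ninog], with a stem-final [dʒ] ~ [g] alternation.
If /g/ were underlying and a rule turned it into [dʒ] before the DEF suffix, 'leaf' would also alternate; but it has [g] in both [vɛmogi] and [vɛmog].
Therefore /dʒ/ is basic and [g] is derived by depalatalization (palato-alveolar /dʒ/ becomes [g] when no front vowel follows).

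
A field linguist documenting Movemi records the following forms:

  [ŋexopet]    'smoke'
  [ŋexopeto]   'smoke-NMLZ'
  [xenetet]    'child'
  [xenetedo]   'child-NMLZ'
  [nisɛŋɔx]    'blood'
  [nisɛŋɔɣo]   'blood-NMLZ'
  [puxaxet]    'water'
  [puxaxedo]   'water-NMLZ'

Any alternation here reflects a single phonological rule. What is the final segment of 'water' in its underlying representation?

/d/

In [puxaxet] and [puxaxedo] the final segment of 'water' alternates: [t] ~ [d].
The stem 'smoke' ([ŋexopet], [ŋexopeto]) shows [t] unchanged in both environments, so [t] cannot be basic with [d] derived before the NMLZ suffix.
So /d/ is underlying, and a rule of word-final obstruent devoicing — voiced obstruents become voiceless word-finally — gives [t].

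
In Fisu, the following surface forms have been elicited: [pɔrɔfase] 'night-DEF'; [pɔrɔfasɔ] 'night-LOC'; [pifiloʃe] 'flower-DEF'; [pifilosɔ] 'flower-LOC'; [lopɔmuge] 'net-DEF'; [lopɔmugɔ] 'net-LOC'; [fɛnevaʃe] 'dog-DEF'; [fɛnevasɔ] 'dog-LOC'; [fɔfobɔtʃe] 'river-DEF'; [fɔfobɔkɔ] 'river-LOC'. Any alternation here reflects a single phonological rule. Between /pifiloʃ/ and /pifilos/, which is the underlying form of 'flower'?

The stem for 'flower' ends in [ʃ] in [pifiloʃe] but [s] in [pifilosɔ].
But 'night' keeps [s] in both environments ([pɔrɔfase], [pɔrɔfasɔ]), so there is no rule changing /s/ to [ʃ] before the DEF suffix.
So /ʃ/ is underlying, and a rule of depalatalization — palato-alveolar /tʃ/ and /ʃ/ become [k] and [s] when no front vowel follows — gives [s].

/pifiloʃ/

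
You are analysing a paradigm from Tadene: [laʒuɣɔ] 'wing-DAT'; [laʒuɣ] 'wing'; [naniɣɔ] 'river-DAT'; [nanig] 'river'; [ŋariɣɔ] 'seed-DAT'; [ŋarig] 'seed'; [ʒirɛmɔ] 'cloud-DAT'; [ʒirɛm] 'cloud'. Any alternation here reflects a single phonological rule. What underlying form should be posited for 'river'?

/nanig/

In [naniɣɔ] and [nanig] the final segment of 'river' alternates: [ɣ] ~ [g].
Compare 'wing', with invariant [ɣ] in [laʒuɣɔ] and [laʒuɣ]: an analysis with underlying /ɣ/ and a rule producing [g] in isolation would wrongly predict alternation here too.
Therefore /g/ is basic and [ɣ] is derived by intervocalic spirantization (voiced stops become fricatives between vowels).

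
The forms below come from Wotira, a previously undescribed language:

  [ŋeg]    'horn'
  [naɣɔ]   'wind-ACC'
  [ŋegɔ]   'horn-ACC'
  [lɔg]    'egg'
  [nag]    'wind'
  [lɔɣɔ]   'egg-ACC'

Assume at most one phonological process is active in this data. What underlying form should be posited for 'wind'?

/naɣ/

The stem for 'wind' ends in [ɣ] in [naɣɔ] but [g] in [nag].
Compare 'horn', with invariant [g] in [ŋegɔ] and [ŋeg]: an analysis with underlying /g/ and a rule producing [ɣ] before the ACC suffix would wrongly predict alternation here too.
So /ɣ/ is underlying, and a rule of word-final hardening — voiced fricatives become stops word-finally — gives [g].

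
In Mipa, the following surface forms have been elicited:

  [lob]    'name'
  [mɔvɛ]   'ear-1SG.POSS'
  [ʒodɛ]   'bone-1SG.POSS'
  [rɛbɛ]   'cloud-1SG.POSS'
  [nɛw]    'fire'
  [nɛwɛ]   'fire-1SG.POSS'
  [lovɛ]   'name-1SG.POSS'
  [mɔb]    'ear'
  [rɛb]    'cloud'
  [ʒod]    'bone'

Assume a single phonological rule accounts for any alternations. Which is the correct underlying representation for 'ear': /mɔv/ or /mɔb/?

/mɔv/

'ear' shows [v] ~ [b] at the end of the stem ([mɔvɛ] vs [mɔb]).
Compare 'cloud', with invariant [b] in [rɛbɛ] and [rɛb]: an analysis with underlying /b/ and a rule producing [v] before the 1SG.POSS suffix would wrongly predict alternation here too.
The alternation reflects word-final hardening: voiced fricatives become stops word-finally. /v/ is underlying.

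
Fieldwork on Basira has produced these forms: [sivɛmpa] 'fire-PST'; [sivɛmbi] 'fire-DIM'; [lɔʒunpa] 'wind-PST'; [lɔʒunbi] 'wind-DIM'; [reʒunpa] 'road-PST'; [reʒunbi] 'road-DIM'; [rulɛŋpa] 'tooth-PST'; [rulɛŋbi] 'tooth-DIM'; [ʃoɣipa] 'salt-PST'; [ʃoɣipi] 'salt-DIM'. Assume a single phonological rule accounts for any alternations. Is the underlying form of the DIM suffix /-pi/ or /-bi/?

/-bi/

The DIM morpheme has two allomorphs, [-bi] and [-pi].
The PST suffix, which begins with [p], is invariant after every stem; so [p] is not altered by any rule here.
So the underlying form is /-bi/, and voiced stops become voiceless after a vowel.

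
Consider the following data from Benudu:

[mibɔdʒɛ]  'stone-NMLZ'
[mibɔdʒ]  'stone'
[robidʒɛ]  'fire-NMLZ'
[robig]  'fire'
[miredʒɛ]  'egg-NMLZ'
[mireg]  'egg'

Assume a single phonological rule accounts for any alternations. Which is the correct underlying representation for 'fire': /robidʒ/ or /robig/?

The root 'fire' surfaces as [robidʒɛ] and [robig], with a stem-final [dʒ] ~ [g] alternation.
Compare 'stone', with invariant [dʒ] in [mibɔdʒɛ] and [mibɔdʒ]: an analysis with underlying /dʒ/ and a rule producing [g] in isolation would wrongly predict alternation here too.
The alternation reflects palatalization before a front vowel: /g/ becomes palato-alveolar [dʒ] before a front vowel. /g/ is underlying.

/robig/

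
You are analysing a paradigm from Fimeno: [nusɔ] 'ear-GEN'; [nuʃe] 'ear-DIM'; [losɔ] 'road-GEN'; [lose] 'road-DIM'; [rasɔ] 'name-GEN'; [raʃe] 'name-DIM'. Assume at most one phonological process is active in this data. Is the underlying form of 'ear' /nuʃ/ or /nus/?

/nuʃ/

'ear' shows [s] ~ [ʃ] at the end of the stem ([nusɔ] vs [nuʃe]).
Compare 'road', with invariant [s] in [losɔ] and [lose]: an analysis with underlying /s/ and a rule producing [ʃ] before the DIM suffix would wrongly predict alternation here too.
Therefore /ʃ/ is basic and [s] is derived by depalatalization (palato-alveolar /ʃ/ becomes [s] when no front vowel follows).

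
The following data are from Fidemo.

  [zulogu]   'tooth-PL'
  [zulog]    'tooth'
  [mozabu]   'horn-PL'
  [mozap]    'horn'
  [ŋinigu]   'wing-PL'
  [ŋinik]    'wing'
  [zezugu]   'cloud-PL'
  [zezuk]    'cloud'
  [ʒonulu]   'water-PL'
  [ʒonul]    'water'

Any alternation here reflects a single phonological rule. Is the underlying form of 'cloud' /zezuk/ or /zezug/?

In [zezugu] and [zezuk] the final segment of 'cloud' alternates: [g] ~ [k].
But 'tooth' keeps [g] in both environments ([zulogu], [zulog]), so there is no rule changing /g/ to [k] in isolation.
The underlying segment must be /k/; voiceless stops become voiced between vowels, yielding [g] there.

/zezuk/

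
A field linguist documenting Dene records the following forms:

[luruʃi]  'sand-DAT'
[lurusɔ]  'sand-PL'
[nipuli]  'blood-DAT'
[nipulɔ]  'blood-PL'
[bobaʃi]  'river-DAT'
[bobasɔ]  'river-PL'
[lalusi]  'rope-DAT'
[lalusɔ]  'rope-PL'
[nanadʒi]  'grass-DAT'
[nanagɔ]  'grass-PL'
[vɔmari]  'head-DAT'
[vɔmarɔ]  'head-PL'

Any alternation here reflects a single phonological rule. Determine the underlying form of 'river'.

In [bobaʃi] and [bobasɔ] the final segment of 'river' alternates: [ʃ] ~ [s].
If /s/ were underlying and a rule turned it into [ʃ] before the DAT suffix, 'rope' would also alternate; but it has [s] in both [lalusi] and [lalusɔ].
So /ʃ/ is underlying, and a rule of depalatalization — palato-alveolar /dʒ/ and /ʃ/ become [g] and [s] when no front vowel follows — gives [s].

/bobaʃ/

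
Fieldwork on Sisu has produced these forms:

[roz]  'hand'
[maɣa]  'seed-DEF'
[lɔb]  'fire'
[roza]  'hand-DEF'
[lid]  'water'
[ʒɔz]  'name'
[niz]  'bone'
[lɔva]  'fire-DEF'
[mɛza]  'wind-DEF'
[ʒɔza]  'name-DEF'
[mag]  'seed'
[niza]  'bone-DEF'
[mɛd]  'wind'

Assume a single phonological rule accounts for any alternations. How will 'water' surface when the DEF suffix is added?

The root 'wind' surfaces as [mɛza] and [mɛd], with a stem-final [z] ~ [d] alternation.
But 'hand' keeps [z] in both environments ([roza], [roz]), so there is no rule changing /z/ to [d] in isolation.
Therefore /d/ is basic and [z] is derived by intervocalic spirantization (voiced stops become fricatives between vowels).
From [lid] the stem 'water' is /lid/; between vowels this yields [liza].

[liza]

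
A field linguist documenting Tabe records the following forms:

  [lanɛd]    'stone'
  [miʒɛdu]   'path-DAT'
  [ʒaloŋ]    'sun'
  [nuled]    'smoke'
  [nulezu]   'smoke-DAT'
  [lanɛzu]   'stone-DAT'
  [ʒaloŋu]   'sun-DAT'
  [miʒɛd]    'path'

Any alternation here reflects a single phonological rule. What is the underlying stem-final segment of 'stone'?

/z/

The root 'stone' surfaces as [lanɛd] and [lanɛzu], with a stem-final [d] ~ [z] alternation.
The stem 'path' ([miʒɛd], [miʒɛdu]) shows [d] unchanged in both environments, so [d] cannot be basic with [z] derived before the DAT suffix.
The underlying segment must be /z/; voiced fricatives become stops word-finally, yielding [d] there.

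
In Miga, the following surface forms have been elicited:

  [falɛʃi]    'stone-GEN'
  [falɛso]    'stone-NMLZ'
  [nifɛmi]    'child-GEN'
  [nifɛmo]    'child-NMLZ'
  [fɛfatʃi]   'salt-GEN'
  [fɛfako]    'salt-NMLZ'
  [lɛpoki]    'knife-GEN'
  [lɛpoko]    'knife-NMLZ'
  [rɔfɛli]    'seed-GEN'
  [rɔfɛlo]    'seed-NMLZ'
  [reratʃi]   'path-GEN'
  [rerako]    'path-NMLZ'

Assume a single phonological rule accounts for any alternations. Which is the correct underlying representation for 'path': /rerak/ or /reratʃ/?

In [reratʃi] and [rerako] the final segment of 'path' alternates: [tʃ] ~ [k].
Compare 'knife', with invariant [k] in [lɛpoki] and [lɛpoko]: an analysis with underlying /k/ and a rule producing [tʃ] before the GEN suffix would wrongly predict alternation here too.
Therefore /tʃ/ is basic and [k] is derived by depalatalization (palato-alveolar /tʃ/ and /ʃ/ become [k] and [s] when no front vowel follows).

/reratʃ/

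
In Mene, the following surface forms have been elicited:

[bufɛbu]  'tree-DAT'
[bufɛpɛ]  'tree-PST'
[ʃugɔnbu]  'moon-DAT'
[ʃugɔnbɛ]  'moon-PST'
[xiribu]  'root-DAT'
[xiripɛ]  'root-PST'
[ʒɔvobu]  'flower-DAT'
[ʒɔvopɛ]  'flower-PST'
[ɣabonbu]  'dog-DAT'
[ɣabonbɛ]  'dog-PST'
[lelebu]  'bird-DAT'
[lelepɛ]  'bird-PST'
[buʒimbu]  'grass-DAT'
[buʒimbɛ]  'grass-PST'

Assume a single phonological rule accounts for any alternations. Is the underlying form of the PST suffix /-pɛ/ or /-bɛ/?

/-pɛ/

The PST morpheme has two allomorphs, [-bɛ] and [-pɛ].
By contrast the DAT suffix keeps its initial [b] throughout — that segment must be underlying.
So the underlying form is /-pɛ/, and voiceless stops become voiced after a nasal.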